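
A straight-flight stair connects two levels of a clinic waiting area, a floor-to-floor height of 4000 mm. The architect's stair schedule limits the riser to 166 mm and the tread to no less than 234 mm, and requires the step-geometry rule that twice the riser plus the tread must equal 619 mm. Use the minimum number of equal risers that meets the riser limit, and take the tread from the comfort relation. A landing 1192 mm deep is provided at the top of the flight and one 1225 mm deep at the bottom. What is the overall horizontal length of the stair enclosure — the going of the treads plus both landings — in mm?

9593 mm

⌈4000/166⌉ = 25 risers.
Each riser is 4000/25 = 160 mm (≤ 166 mm).
Tread T = 619 − 2 × 160 = 299 mm (≥ 234 mm).
Going = (25 − 1) × 299 = 7176 mm.
Enclosure = 7176 + 1192 + 1225 = 9593 mm.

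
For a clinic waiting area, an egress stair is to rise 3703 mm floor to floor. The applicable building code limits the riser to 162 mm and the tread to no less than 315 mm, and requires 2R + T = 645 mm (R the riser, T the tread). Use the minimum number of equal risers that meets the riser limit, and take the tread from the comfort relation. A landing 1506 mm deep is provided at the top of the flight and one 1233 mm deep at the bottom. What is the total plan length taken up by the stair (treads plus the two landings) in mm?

At most 162 each: 3703/162 = 22.86, giving 23 risers.
Riser R = 3703 / 23 = 161 mm, within the 162 mm limit.
From 2R + T = 645: T = 645 − 322 = 323 mm.
Treads = 23 − 1 = 22; going = 22 × 323 = 7106 mm.
Add landings: 7106 + 1506 + 1233 = 9845 mm.

9845 mm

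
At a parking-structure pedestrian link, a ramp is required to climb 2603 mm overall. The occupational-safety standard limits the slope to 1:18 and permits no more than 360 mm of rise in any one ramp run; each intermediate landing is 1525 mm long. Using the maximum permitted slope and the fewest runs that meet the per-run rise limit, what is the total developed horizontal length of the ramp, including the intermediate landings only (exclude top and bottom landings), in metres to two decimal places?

57.53 m

At most 360 each: 2603/360 = 7.23, giving 8 ramp runs. That means 7 intermediate landings.
Ramp run (horizontal) at 1:18: 2603 × 18 = 46854 mm.
Intermediate landings: 7 × 1525 = 10675 mm.
Total developed length = 46854 + 10675 = 57529 mm.
= 57.53 m.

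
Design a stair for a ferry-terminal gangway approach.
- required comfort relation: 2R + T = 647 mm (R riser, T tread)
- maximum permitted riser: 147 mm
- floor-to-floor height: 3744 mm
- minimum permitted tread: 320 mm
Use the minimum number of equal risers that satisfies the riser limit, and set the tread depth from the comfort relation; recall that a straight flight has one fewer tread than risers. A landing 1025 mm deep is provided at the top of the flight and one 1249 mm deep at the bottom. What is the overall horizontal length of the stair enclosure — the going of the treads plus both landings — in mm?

3744 / 147 = 25.47, so 26 risers are needed.
Riser R = 3744 / 26 = 144 mm, within the 147 mm limit.
Tread T = 647 − 2 × 144 = 359 mm (≥ 320 mm).
26 risers give 25 treads; going = 25 × 359 = 8975 mm.
Enclosure = 8975 + 1025 + 1249 = 11249 mm.

11249 mm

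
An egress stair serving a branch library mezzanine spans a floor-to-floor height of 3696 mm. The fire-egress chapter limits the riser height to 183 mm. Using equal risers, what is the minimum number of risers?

3696 / 183 = 20.20, so 21 risers are needed.

21 risers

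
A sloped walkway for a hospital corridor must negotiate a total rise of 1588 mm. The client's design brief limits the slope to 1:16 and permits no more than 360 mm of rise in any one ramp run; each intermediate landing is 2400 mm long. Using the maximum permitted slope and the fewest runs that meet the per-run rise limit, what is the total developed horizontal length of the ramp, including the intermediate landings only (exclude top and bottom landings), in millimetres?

1588 / 360 = 4.411 → round up to 5 ramp runs. That means 4 intermediate landings.
Ramp run (horizontal) at 1:16: 1588 × 16 = 25408 mm.
4 intermediate landings contribute 4 × 2400 = 9600 mm.
Total developed length = 25408 + 9600 = 35008 mm.

35008 mm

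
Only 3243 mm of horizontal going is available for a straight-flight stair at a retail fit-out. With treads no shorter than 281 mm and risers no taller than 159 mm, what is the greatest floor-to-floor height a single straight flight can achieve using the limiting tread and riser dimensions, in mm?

Treads that fit: ⌊3243 / 281⌋ = 11.
Risers = treads + 1 = 12.
Maximum height = 12 × 159 = 1908 mm.

1908 mm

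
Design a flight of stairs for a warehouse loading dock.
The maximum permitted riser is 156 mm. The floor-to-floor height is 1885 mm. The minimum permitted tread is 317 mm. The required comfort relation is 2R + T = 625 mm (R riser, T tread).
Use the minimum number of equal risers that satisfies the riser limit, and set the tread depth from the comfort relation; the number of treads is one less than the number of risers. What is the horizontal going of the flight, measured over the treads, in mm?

1885 / 156 = 12.08, so 13 risers are needed.
Each riser is 1885/13 = 145 mm (≤ 156 mm).
Tread T = 625 − 2 × 145 = 335 mm (≥ 317 mm).
13 risers give 12 treads; going = 12 × 335 = 4020 mm.

4020 mm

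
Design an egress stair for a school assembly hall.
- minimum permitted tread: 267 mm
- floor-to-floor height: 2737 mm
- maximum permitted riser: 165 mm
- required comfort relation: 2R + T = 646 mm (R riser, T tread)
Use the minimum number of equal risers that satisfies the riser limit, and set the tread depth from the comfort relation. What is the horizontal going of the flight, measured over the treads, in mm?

5184 mm

At most 165 each: 2737/165 = 16.59, giving 17 risers.
Riser R = 2737 / 17 = 161 mm, within the 165 mm limit.
T = 646 − 2·161 = 324 mm, which satisfies the 267 mm minimum.
Going = (17 − 1) × 324 = 5184 mm.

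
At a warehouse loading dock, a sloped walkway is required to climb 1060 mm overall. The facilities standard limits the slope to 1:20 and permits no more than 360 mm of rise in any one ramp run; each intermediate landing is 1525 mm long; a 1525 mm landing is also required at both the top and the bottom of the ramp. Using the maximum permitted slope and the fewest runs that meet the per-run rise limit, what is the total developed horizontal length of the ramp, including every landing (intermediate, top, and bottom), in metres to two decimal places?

27.30 m

⌈1060/360⌉ = 3 ramp runs. That means 2 intermediate landings.
Horizontal run for 1060 mm of rise at 1:20 is 1060 × 20 = 21200 mm.
Intermediate landings: 2 × 1525 = 3050 mm.
Top and bottom landings: 2 × 1525 = 3050 mm.
Total = 21200 + 3050 + 3050 = 27300 mm.
= 27.30 m.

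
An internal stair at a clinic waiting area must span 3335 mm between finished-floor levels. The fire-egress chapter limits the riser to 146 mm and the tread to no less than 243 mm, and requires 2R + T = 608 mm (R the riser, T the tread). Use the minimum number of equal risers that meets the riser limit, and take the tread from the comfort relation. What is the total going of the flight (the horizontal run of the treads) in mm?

At most 146 each: 3335/146 = 22.84, giving 23 risers.
Riser R = 3335 / 23 = 145 mm, within the 146 mm limit.
T = 608 − 2·145 = 318 mm, which satisfies the 243 mm minimum.
Going = (23 − 1) × 318 = 6996 mm.

6996 mm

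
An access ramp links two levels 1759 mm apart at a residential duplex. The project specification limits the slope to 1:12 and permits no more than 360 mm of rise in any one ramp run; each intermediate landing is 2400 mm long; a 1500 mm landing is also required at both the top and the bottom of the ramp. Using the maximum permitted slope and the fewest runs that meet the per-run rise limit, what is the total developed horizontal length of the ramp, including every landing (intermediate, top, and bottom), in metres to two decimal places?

33.71 m

⌈1759/360⌉ = 5 ramp runs. That means 4 intermediate landings.
Ramp run (horizontal) at 1:12: 1759 × 12 = 21108 mm.
Intermediate landings: 4 × 2400 = 9600 mm.
Top and bottom landings: 2 × 1500 = 3000 mm.
Total = 21108 + 9600 + 3000 = 33708 mm.
= 33.71 m.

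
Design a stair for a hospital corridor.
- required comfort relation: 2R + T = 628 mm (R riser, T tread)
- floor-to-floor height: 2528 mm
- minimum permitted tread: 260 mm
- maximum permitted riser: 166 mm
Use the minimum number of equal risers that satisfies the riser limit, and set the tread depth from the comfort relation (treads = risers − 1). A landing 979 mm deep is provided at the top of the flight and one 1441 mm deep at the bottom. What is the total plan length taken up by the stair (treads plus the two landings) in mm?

2528 / 166 = 15.229 → round up to 16 risers.
Riser R = 2528 / 16 = 158 mm, within the 166 mm limit.
Tread T = 628 − 2 × 158 = 312 mm (≥ 260 mm).
Treads = 16 − 1 = 15; going = 15 × 312 = 4680 mm.
Add landings: 4680 + 979 + 1441 = 7100 mm.

7100 mm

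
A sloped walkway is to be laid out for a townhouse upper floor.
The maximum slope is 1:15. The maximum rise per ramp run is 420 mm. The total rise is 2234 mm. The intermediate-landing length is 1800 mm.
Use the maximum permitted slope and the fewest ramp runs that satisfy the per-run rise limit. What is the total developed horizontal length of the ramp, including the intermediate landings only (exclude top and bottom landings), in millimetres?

42510 mm

2234 / 420 = 5.319 → round up to 6 ramp runs. That means 5 intermediate landings.
Ramp run (horizontal) at 1:15: 2234 × 15 = 33510 mm.
Intermediate landings: 5 × 1800 = 9000 mm.
Developed length = 33510 + 9000 = 42510 mm.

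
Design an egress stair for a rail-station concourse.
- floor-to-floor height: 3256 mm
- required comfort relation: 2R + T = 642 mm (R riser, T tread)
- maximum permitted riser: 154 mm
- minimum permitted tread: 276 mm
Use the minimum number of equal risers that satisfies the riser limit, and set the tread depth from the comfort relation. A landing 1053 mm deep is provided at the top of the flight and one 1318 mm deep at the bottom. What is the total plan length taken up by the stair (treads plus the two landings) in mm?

3256 / 154 = 21.14, so 22 risers are needed.
Each riser is 3256/22 = 148 mm (≤ 154 mm).
T = 642 − 2·148 = 346 mm, which satisfies the 276 mm minimum.
Going = (22 − 1) × 346 = 7266 mm.
Enclosure = 7266 + 1053 + 1318 = 9637 mm.

9637 mm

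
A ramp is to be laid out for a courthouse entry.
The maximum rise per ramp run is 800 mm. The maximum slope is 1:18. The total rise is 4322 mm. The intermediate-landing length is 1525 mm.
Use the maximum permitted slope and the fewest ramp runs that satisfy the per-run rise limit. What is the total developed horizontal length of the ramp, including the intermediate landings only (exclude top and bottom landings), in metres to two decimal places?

85.42 m

4322 / 800 = 5.40, so 6 ramp runs are needed. That means 5 intermediate landings.
Horizontal run for 4322 mm of rise at 1:18 is 4322 × 18 = 77796 mm.
Intermediate landings: 5 × 1525 = 7625 mm.
Developed length = 77796 + 7625 = 85421 mm.
= 85.42 m.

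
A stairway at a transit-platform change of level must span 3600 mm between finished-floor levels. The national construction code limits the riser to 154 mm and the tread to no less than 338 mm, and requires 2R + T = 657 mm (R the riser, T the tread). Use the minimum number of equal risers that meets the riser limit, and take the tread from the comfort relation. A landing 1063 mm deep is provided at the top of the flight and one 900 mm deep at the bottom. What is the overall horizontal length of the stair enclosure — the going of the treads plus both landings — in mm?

⌈3600/154⌉ = 24 risers.
Riser R = 3600 / 24 = 150 mm, within the 154 mm limit.
Tread T = 657 − 2 × 150 = 357 mm (≥ 338 mm).
Going = (24 − 1) × 357 = 8211 mm.
Add landings: 8211 + 1063 + 900 = 10174 mm.

10174 mm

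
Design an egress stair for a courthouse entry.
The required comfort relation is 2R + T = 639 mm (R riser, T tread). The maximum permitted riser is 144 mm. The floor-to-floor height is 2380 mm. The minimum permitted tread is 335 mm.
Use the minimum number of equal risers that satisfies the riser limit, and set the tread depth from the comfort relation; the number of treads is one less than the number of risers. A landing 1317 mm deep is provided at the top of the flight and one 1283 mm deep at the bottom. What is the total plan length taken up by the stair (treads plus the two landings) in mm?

2380 / 144 = 16.528 → round up to 17 risers.
Riser R = 2380 / 17 = 140 mm, within the 144 mm limit.
Tread T = 639 − 2 × 140 = 359 mm (≥ 335 mm).
Treads = 17 − 1 = 16; going = 16 × 359 = 5744 mm.
Enclosure = 5744 + 1317 + 1283 = 8344 mm.

8344 mm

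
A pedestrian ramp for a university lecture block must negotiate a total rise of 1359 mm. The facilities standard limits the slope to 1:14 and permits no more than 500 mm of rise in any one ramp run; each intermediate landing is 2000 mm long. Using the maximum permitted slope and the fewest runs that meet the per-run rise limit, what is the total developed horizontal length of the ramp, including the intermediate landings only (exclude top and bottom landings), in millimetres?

1359 / 500 = 2.72, so 3 ramp runs are needed. That means 2 intermediate landings.
Ramp run (horizontal) at 1:14: 1359 × 14 = 19026 mm.
2 intermediate landings contribute 2 × 2000 = 4000 mm.
Developed length = 19026 + 4000 = 23026 mm.

23026 mm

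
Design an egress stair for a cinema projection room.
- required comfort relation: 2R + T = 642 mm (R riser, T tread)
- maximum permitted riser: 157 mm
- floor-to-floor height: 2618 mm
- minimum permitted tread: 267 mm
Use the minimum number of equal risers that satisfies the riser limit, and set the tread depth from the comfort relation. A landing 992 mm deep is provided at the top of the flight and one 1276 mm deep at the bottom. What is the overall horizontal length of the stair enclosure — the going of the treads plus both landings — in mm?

7612 mm

2618 / 157 = 16.675 → round up to 17 risers.
Each riser is 2618/17 = 154 mm (≤ 157 mm).
T = 642 − 2·154 = 334 mm, which satisfies the 267 mm minimum.
17 risers give 16 treads; going = 16 × 334 = 5344 mm.
Add landings: 5344 + 992 + 1276 = 7612 mm.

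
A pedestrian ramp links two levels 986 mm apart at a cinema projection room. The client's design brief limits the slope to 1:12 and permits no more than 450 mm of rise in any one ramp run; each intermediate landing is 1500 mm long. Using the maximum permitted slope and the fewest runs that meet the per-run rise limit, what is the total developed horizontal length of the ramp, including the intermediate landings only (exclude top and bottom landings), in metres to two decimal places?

14.83 m

⌈986/450⌉ = 3 ramp runs. That means 2 intermediate landings.
Horizontal run for 986 mm of rise at 1:12 is 986 × 12 = 11832 mm.
2 intermediate landings contribute 2 × 1500 = 3000 mm.
Developed length = 11832 + 3000 = 14832 mm.
= 14.83 m.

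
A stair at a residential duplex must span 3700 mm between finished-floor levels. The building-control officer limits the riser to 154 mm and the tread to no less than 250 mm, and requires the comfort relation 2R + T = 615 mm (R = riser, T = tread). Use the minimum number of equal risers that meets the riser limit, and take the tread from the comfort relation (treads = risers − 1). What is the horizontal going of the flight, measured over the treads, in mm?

7656 mm

3700 / 154 = 24.03, so 25 risers are needed.
Each riser is 3700/25 = 148 mm (≤ 154 mm).
T = 615 − 2·148 = 319 mm, which satisfies the 250 mm minimum.
25 risers give 24 treads; going = 24 × 319 = 7656 mm.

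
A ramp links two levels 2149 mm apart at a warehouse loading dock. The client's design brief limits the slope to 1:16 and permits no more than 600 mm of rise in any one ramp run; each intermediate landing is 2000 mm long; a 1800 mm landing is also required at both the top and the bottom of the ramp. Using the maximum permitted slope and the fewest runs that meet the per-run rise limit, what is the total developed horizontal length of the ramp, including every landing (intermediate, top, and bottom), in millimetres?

43984 mm

2149 / 600 = 3.582 → round up to 4 ramp runs. That means 3 intermediate landings.
Ramp run (horizontal) at 1:16: 2149 × 16 = 34384 mm.
Intermediate landings: 3 × 2000 = 6000 mm.
Top and bottom landings: 2 × 1800 = 3600 mm.
Total = 34384 + 6000 + 3600 = 43984 mm.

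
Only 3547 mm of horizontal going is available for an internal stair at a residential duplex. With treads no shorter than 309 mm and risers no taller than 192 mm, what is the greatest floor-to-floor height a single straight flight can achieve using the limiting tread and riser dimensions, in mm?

Treads that fit: ⌊3547 / 309⌋ = 11.
Risers = treads + 1 = 12.
Maximum height = 12 × 192 = 2304 mm.

2304 mm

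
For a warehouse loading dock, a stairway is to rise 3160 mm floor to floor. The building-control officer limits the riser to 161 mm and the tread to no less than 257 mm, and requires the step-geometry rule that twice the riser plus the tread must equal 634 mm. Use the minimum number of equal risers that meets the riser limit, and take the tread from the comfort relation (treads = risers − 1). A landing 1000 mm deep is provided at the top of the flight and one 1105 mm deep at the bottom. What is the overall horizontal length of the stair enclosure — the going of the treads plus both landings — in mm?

⌈3160/161⌉ = 20 risers.
R = 3160 ÷ 20 = 158 mm.
Tread T = 634 − 2 × 158 = 318 mm (≥ 257 mm).
Going = (20 − 1) × 318 = 6042 mm.
Enclosure = 6042 + 1000 + 1105 = 8147 mm.

8147 mm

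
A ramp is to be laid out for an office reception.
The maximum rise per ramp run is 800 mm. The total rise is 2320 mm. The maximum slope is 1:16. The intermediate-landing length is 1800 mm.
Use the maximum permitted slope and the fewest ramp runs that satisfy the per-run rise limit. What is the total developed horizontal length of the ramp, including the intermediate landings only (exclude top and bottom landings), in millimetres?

40720 mm

2320 / 800 = 2.90, so 3 ramp runs are needed. That means 2 intermediate landings.
Horizontal run for 2320 mm of rise at 1:16 is 2320 × 16 = 37120 mm.
Intermediate landings: 2 × 1800 = 3600 mm.
Total developed length = 37120 + 3600 = 40720 mm.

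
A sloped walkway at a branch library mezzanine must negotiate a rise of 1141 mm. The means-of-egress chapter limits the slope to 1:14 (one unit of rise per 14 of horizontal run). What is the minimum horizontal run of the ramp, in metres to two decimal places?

Run = rise × 14 = 1141 × 14 = 15974 mm.
15974 mm = 15.97 m.

15.97 m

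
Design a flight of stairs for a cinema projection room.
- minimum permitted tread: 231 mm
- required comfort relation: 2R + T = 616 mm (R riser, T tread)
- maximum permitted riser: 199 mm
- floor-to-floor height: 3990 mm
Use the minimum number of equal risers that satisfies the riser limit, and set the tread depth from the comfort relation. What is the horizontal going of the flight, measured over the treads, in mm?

⌈3990/199⌉ = 21 risers.
Riser R = 3990 / 21 = 190 mm, within the 199 mm limit.
From 2R + T = 616: T = 616 − 380 = 236 mm.
Treads = 21 − 1 = 20; going = 20 × 236 = 4720 mm.

4720 mm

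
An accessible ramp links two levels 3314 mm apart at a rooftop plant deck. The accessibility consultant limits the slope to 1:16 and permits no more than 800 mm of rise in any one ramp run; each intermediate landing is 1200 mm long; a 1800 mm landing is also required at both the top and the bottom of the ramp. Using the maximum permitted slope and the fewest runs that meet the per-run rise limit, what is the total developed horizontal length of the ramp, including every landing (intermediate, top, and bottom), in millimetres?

At most 800 each: 3314/800 = 4.14, giving 5 ramp runs. That means 4 intermediate landings.
Ramp run (horizontal) at 1:16: 3314 × 16 = 53024 mm.
4 intermediate landings contribute 4 × 1200 = 4800 mm.
Top and bottom landings: 2 × 1800 = 3600 mm.
Total = 53024 + 4800 + 3600 = 61424 mm.

61424 mm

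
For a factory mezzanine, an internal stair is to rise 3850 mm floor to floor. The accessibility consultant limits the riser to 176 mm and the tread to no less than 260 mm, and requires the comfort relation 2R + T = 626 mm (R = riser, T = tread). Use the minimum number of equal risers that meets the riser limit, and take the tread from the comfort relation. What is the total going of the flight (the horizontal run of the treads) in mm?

5796 mm

3850 / 176 = 21.88, so 22 risers are needed.
R = 3850 ÷ 22 = 175 mm.
From 2R + T = 626: T = 626 − 350 = 276 mm.
22 risers give 21 treads; going = 21 × 276 = 5796 mm.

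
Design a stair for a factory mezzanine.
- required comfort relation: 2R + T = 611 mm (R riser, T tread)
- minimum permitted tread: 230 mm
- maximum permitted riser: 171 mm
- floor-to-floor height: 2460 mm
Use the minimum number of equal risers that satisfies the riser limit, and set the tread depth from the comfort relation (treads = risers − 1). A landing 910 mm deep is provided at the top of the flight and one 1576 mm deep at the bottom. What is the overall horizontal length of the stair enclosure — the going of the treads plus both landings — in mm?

⌈2460/171⌉ = 15 risers.
Each riser is 2460/15 = 164 mm (≤ 171 mm).
T = 611 − 2·164 = 283 mm, which satisfies the 230 mm minimum.
Treads = 15 − 1 = 14; going = 14 × 283 = 3962 mm.
Add landings: 3962 + 910 + 1576 = 6448 mm.

6448 mm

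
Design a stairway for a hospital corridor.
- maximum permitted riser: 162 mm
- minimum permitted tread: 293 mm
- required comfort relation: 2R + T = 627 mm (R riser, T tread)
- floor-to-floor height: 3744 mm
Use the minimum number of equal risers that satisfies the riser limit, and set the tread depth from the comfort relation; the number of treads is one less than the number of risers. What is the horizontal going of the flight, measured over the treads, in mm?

7245 mm

⌈3744/162⌉ = 24 risers.
R = 3744 ÷ 24 = 156 mm.
From 2R + T = 627: T = 627 − 312 = 315 mm.
Going = (24 − 1) × 315 = 7245 mm.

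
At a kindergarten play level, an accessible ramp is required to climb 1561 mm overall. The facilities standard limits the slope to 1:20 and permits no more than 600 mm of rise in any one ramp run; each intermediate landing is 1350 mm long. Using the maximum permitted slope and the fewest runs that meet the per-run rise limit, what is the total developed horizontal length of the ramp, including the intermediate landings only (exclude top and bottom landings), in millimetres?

⌈1561/600⌉ = 3 ramp runs. That means 2 intermediate landings.
Horizontal run for 1561 mm of rise at 1:20 is 1561 × 20 = 31220 mm.
2 intermediate landings contribute 2 × 1350 = 2700 mm.
Total developed length = 31220 + 2700 = 33920 mm.

33920 mm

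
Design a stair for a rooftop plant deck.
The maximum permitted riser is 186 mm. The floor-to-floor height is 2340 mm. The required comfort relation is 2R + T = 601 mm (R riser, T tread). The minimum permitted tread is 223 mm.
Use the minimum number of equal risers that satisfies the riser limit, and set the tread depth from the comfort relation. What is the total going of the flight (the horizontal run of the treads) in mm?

2892 mm

2340 / 186 = 12.58, so 13 risers are needed.
Each riser is 2340/13 = 180 mm (≤ 186 mm).
T = 601 − 2·180 = 241 mm, which satisfies the 223 mm minimum.
Treads = 13 − 1 = 12; going = 12 × 241 = 2892 mm.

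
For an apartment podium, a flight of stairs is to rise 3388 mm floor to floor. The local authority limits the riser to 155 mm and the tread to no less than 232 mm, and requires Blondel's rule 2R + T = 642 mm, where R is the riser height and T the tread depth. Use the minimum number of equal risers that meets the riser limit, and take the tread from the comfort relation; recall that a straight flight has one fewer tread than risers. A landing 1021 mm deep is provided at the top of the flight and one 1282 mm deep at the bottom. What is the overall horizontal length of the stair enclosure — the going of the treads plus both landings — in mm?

⌈3388/155⌉ = 22 risers.
R = 3388 ÷ 22 = 154 mm.
Tread T = 642 − 2 × 154 = 334 mm (≥ 232 mm).
22 risers give 21 treads; going = 21 × 334 = 7014 mm.
Enclosure = 7014 + 1021 + 1282 = 9317 mm.

9317 mm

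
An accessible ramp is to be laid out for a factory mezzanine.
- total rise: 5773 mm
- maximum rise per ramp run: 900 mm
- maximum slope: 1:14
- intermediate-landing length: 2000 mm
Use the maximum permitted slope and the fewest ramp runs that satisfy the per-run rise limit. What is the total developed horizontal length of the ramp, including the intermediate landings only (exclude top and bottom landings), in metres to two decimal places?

92.82 m

⌈5773/900⌉ = 7 ramp runs. That means 6 intermediate landings.
Ramp run (horizontal) at 1:14: 5773 × 14 = 80822 mm.
Intermediate landings: 6 × 2000 = 12000 mm.
Developed length = 80822 + 12000 = 92822 mm.
= 92.82 m.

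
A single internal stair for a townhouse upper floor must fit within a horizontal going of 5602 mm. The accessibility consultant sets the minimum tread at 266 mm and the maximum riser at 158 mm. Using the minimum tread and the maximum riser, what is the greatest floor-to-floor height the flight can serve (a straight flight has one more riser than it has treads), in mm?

Treads that fit: ⌊5602 / 266⌋ = 21.
Risers = treads + 1 = 22.
Maximum height = 22 × 158 = 3476 mm.

3476 mm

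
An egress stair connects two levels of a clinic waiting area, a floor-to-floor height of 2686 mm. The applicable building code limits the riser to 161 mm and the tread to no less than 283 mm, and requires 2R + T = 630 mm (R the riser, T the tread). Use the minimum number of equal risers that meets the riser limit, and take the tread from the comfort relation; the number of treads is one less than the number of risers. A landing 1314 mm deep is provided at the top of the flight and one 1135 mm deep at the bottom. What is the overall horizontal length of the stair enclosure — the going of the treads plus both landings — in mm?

⌈2686/161⌉ = 17 risers.
Each riser is 2686/17 = 158 mm (≤ 161 mm).
T = 630 − 2·158 = 314 mm, which satisfies the 283 mm minimum.
Treads = 17 − 1 = 16; going = 16 × 314 = 5024 mm.
Enclosure = 5024 + 1314 + 1135 = 7473 mm.

7473 mm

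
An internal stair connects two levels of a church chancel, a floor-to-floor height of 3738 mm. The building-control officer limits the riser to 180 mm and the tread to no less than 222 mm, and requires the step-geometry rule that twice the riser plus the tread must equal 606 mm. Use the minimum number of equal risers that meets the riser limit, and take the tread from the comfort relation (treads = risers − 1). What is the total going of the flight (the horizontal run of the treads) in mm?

⌈3738/180⌉ = 21 risers.
R = 3738 ÷ 21 = 178 mm.
From 2R + T = 606: T = 606 − 356 = 250 mm.
21 risers give 20 treads; going = 20 × 250 = 5000 mm.

5000 mm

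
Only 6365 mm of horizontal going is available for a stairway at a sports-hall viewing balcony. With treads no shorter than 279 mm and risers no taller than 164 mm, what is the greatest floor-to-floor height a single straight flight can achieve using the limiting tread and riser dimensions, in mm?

3772 mm

Treads that fit: ⌊6365 / 279⌋ = 22.
Risers = treads + 1 = 23.
Maximum height = 23 × 164 = 3772 mm.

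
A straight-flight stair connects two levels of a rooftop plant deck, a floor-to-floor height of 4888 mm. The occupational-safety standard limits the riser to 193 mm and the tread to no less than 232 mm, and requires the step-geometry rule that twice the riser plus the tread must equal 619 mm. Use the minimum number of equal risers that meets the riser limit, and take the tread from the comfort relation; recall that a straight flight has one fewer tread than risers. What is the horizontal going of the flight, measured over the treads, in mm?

6075 mm

At most 193 each: 4888/193 = 25.33, giving 26 risers.
Riser R = 4888 / 26 = 188 mm, within the 193 mm limit.
From 2R + T = 619: T = 619 − 376 = 243 mm.
Treads = 26 − 1 = 25; going = 25 × 243 = 6075 mm.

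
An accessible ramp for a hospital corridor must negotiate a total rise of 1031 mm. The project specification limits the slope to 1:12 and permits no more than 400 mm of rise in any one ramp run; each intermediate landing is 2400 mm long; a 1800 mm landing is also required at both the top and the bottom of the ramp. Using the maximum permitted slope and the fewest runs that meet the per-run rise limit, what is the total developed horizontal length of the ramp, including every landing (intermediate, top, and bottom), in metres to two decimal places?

1031 / 400 = 2.578 → round up to 3 ramp runs. That means 2 intermediate landings.
Horizontal run for 1031 mm of rise at 1:12 is 1031 × 12 = 12372 mm.
2 intermediate landings contribute 2 × 2400 = 4800 mm.
Top and bottom landings: 2 × 1800 = 3600 mm.
Total = 12372 + 4800 + 3600 = 20772 mm.
= 20.77 m.

20.77 m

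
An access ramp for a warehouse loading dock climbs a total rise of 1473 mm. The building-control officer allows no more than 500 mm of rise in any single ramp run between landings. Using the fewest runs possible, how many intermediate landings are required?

2 intermediate landings

At most 500 each: 1473/500 = 2.95, giving 3 ramp runs.
3 runs are separated by 2 intermediate landings.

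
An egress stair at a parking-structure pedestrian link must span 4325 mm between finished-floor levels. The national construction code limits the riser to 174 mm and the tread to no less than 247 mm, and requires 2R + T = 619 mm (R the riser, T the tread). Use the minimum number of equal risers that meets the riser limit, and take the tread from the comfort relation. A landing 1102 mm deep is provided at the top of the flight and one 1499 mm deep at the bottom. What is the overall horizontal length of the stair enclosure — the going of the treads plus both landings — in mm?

4325 / 174 = 24.86, so 25 risers are needed.
R = 4325 ÷ 25 = 173 mm.
Tread T = 619 − 2 × 173 = 273 mm (≥ 247 mm).
Going = (25 − 1) × 273 = 6552 mm.
Enclosure = 6552 + 1102 + 1499 = 9153 mm.

9153 mm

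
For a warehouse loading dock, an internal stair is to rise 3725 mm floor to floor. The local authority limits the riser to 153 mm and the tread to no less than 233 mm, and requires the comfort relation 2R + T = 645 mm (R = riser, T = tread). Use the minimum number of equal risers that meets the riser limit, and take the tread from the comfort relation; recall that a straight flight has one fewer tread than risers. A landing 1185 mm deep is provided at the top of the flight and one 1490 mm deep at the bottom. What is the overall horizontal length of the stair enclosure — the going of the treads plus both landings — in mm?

3725 / 153 = 24.35, so 25 risers are needed.
Riser R = 3725 / 25 = 149 mm, within the 153 mm limit.
Tread T = 645 − 2 × 149 = 347 mm (≥ 233 mm).
Treads = 25 − 1 = 24; going = 24 × 347 = 8328 mm.
Add landings: 8328 + 1185 + 1490 = 11003 mm.

11003 mm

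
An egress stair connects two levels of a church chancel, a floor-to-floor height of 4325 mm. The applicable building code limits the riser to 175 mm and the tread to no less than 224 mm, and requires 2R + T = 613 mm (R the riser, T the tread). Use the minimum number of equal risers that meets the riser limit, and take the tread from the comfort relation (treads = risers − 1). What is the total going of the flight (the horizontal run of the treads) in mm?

6408 mm

⌈4325/175⌉ = 25 risers.
R = 4325 ÷ 25 = 173 mm.
From 2R + T = 613: T = 613 − 346 = 267 mm.
Going = (25 − 1) × 267 = 6408 mm.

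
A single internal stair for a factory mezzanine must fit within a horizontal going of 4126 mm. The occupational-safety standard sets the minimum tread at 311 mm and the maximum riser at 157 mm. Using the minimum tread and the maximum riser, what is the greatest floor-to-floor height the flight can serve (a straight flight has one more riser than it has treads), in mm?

Treads that fit: ⌊4126 / 311⌋ = 13.
Risers = treads + 1 = 14.
Maximum height = 14 × 157 = 2198 mm.

2198 mm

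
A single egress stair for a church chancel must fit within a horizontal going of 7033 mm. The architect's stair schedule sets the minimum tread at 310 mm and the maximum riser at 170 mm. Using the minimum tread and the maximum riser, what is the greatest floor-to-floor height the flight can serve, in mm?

7033 / 310 = 22.69, so 22 treads fit.
Risers = treads + 1 = 23.
Maximum height = 23 × 170 = 3910 mm.

3910 mm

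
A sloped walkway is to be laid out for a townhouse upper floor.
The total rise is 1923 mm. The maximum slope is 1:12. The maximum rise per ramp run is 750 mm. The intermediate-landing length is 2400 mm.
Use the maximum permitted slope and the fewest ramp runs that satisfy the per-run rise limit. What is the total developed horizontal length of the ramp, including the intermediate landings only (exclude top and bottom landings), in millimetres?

27876 mm

At most 750 each: 1923/750 = 2.56, giving 3 ramp runs. That means 2 intermediate landings.
Horizontal run for 1923 mm of rise at 1:12 is 1923 × 12 = 23076 mm.
2 intermediate landings contribute 2 × 2400 = 4800 mm.
Total developed length = 23076 + 4800 = 27876 mm.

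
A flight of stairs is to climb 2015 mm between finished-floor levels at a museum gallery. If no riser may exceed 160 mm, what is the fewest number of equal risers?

13 risers

At most 160 each: 2015/160 = 12.59, giving 13 risers.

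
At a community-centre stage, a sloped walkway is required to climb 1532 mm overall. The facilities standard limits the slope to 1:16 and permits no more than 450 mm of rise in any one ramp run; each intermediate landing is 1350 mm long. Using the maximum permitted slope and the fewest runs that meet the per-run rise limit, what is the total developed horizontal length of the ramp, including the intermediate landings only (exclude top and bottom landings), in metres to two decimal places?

28.56 m

1532 / 450 = 3.40, so 4 ramp runs are needed. That means 3 intermediate landings.
Ramp run (horizontal) at 1:16: 1532 × 16 = 24512 mm.
Intermediate landings: 3 × 1350 = 4050 mm.
Developed length = 24512 + 4050 = 28562 mm.
= 28.56 m.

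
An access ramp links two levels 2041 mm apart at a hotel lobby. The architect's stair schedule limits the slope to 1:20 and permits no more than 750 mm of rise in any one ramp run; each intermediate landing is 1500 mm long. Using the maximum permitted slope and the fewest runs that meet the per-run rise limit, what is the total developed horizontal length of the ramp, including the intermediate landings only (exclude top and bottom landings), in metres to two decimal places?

⌈2041/750⌉ = 3 ramp runs. That means 2 intermediate landings.
Ramp run (horizontal) at 1:20: 2041 × 20 = 40820 mm.
2 intermediate landings contribute 2 × 1500 = 3000 mm.
Total developed length = 40820 + 3000 = 43820 mm.
= 43.82 m.

43.82 m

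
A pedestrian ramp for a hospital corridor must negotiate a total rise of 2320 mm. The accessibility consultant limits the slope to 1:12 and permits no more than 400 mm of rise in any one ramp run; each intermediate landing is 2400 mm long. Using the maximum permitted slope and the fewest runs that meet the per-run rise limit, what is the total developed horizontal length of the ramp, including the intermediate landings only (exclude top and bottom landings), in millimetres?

2320 / 400 = 5.80, so 6 ramp runs are needed. That means 5 intermediate landings.
Horizontal run for 2320 mm of rise at 1:12 is 2320 × 12 = 27840 mm.
5 intermediate landings contribute 5 × 2400 = 12000 mm.
Total developed length = 27840 + 12000 = 39840 mm.

39840 mm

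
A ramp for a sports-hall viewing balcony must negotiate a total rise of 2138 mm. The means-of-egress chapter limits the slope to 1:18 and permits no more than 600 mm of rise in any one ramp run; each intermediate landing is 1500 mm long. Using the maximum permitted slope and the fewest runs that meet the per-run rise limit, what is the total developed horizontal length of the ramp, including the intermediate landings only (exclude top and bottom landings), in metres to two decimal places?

42.98 m

At most 600 each: 2138/600 = 3.56, giving 4 ramp runs. That means 3 intermediate landings.
Horizontal run for 2138 mm of rise at 1:18 is 2138 × 18 = 38484 mm.
Intermediate landings: 3 × 1500 = 4500 mm.
Developed length = 38484 + 4500 = 42984 mm.
= 42.98 m.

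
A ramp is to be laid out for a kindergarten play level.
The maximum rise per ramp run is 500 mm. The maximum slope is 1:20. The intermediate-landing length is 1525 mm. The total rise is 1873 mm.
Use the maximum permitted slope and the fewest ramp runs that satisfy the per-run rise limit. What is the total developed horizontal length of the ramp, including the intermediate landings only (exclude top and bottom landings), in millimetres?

1873 / 500 = 3.746 → round up to 4 ramp runs. That means 3 intermediate landings.
Ramp run (horizontal) at 1:20: 1873 × 20 = 37460 mm.
Intermediate landings: 3 × 1525 = 4575 mm.
Developed length = 37460 + 4575 = 42035 mm.

42035 mm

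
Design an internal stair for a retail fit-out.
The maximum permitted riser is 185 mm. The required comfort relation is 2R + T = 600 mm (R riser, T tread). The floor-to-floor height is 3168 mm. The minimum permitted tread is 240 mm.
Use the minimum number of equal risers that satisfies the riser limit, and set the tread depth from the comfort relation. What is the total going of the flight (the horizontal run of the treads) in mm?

4216 mm

3168 / 185 = 17.124 → round up to 18 risers.
R = 3168 ÷ 18 = 176 mm.
T = 600 − 2·176 = 248 mm, which satisfies the 240 mm minimum.
18 risers give 17 treads; going = 17 × 248 = 4216 mm.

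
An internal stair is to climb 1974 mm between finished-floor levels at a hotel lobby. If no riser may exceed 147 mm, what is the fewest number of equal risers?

14 risers

1974 / 147 = 13.429 → round up to 14 risers.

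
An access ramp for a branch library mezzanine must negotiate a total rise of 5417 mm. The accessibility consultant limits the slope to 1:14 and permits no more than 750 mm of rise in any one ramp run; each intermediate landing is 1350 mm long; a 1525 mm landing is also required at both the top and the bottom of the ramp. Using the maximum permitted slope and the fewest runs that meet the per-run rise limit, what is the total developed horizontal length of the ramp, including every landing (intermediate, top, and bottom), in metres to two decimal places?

At most 750 each: 5417/750 = 7.22, giving 8 ramp runs. That means 7 intermediate landings.
Horizontal run for 5417 mm of rise at 1:14 is 5417 × 14 = 75838 mm.
Intermediate landings: 7 × 1350 = 9450 mm.
Top and bottom landings: 2 × 1525 = 3050 mm.
Total = 75838 + 9450 + 3050 = 88338 mm.
= 88.34 m.

88.34 m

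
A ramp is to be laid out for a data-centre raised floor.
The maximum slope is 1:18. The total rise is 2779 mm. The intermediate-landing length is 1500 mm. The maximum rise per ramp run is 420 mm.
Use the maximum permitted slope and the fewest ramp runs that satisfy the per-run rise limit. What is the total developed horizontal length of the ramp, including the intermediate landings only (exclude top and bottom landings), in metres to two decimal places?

59.02 m

At most 420 each: 2779/420 = 6.62, giving 7 ramp runs. That means 6 intermediate landings.
Horizontal run for 2779 mm of rise at 1:18 is 2779 × 18 = 50022 mm.
6 intermediate landings contribute 6 × 1500 = 9000 mm.
Total developed length = 50022 + 9000 = 59022 mm.
= 59.02 m.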